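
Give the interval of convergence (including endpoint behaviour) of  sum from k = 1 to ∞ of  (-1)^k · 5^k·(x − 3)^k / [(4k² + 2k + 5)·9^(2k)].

The ratio of consecutive coefficients is [(4k² + 2k + 5)/(4(k+1)² + 2(k+1) + 5)] · 5/81 → 5/81.
Thus R = 1/(5/81) = 81/5.
At x = 96/5: the series is dominated by a constant times Σ 1/k², which converges (p = 2 > 1).
When x = -66/5, the series is dominated by a constant times Σ 1/k², which converges (p = 2 > 1).

[-66/5, 96/5]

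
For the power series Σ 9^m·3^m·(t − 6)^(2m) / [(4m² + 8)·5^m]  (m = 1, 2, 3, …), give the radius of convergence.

R = √15/9

The ratio of consecutive coefficients is [(4m² + 8)/(4(m+1)² + 8)] · 9·3/5 → 27/5.
Since the exponent of (t − 6) increases by 2 each term, convergence requires |t − 6|² < 5/27, hence R = √15/9.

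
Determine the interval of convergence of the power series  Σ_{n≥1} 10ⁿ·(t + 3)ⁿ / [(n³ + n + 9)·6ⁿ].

[-18/5, -12/5]

Ratio test: |a_{n+1}/a_n| = [(n³ + n + 9)/((n+1)³ + (n+1) + 9)] · 10/6 → 5/3 as n → ∞.
Hence the series converges for |t + 3| < 1/(5/3) = 3/5, so the radius of convergence is 3/5.
When t = -12/5, the series is dominated by a constant times Σ 1/n³, which converges (p = 3 > 1).
Check t = -18/5: the series is dominated by a constant times Σ 1/n³, which converges (p = 3 > 1).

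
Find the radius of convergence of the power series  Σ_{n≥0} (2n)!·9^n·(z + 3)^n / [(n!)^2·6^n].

By the ratio test, |a_{n+1}/a_n| = (2n+1)·(2n+2)/(n+1)² · 9/6 → 6.
The series converges when 6 · |z + 3| < 1, giving R = 1/6.

R = 1/6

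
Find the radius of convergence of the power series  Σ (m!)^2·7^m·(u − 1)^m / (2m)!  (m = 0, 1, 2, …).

Apply the ratio test: |a_{m+1}| / |a_m| = (m+1)²/[(2m+1)·(2m+2)] · 7, which tends to 7/4 as m → ∞.
Thus R = 1/(7/4) = 4/7.

R = 4/7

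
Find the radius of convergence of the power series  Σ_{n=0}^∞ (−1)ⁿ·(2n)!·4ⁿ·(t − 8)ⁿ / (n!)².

R = 1/16

By the ratio test, |a_{n+1}/a_n| = (2n+1)·(2n+2)/(n+1)² · 4 → 16.
Thus R = 1/(16) = 1/16.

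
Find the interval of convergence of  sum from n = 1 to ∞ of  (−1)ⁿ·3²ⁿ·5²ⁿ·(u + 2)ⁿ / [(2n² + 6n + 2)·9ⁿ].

[-51/25, -49/25]

Ratio test: |a_{n+1}/a_n| = [(2n² + 6n + 2)/(2(n+1)² + 6(n+1) + 2)] · 9·25/9 → 25 as n → ∞.
Thus R = 1/(25) = 1/25.
When u = -49/25, absolute convergence follows by limit comparison with Σ 1/n².
At u = -51/25: the terms are on the order of 1/n², so the series converges absolutely by comparison with the p-series (p = 2 > 1).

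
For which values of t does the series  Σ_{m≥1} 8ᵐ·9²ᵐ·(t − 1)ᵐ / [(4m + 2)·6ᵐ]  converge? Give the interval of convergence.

[107/108, 109/108)

By the ratio test, |a_{m+1}/a_m| = [(4m + 2)/(4(m+1) + 2)] · 8·81/6 → 108.
Convergence for |t − 1| · 108 < 1, i.e. |t − 1| < 1/108. So R = 1/108.
When t = 109/108, the terms behave like c/m; limit comparison with the harmonic series gives divergence.
Endpoint t = 107/108: convergence follows from the alternating series test (terms decrease monotonically to 0).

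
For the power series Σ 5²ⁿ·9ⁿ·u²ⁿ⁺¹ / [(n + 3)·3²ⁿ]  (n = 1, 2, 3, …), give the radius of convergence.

Ratio test: |a_{n+1}/a_n| = [(n + 3)/((n+1) + 3)] · 25·9/9 → 25 as n → ∞.
Successive powers of u differ by 2, so the series converges when |u|² · 25 < 1, i.e. |u| < √(1/25) = 1/5. So R = 1/5.

R = 1/5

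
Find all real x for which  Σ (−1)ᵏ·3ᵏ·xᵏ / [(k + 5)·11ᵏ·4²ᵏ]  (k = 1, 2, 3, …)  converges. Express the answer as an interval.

Apply the ratio test: |a_{k+1}| / |a_k| = [(k + 5)/((k+1) + 5)] · 3/(11·16), which tends to 3/176 as k → ∞.
Convergence for |x| · 3/176 < 1, i.e. |x| < 176/3. So R = 176/3.
Check x = 176/3: an alternating series whose terms decrease to 0 in absolute value, so it converges by the Leibniz criterion.
Check x = -176/3: comparison with the harmonic series Σ 1/k shows the series diverges.

(-176/3, 176/3]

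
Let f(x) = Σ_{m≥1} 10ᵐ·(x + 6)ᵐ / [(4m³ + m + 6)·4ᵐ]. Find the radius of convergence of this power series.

R = 2/5

Ratio test: |a_{m+1}/a_m| = [(4m³ + m + 6)/(4(m+1)³ + (m+1) + 6)] · 10/4 → 5/2 as m → ∞.
Thus R = 1/(5/2) = 2/5.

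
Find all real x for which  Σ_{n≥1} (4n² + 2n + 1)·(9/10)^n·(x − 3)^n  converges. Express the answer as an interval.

(17/9, 37/9)

Ratio test: |a_{n+1}/a_n| = [(4(n+1)² + 2(n+1) + 1)/(4n² + 2n + 1)] · 9/10 → 9/10 as n → ∞.
The series converges when 9/10 · |x − 3| < 1, giving R = 10/9.
Check x = 37/9: the terms do not tend to 0, so the series diverges.
Check x = 17/9: the terms do not tend to 0, so the series diverges.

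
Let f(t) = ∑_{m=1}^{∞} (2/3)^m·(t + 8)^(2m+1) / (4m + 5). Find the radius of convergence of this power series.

R = √6/2

The ratio of consecutive coefficients is [(4m + 5)/(4(m+1) + 5)] · 2/3 → 2/3.
Successive powers of (t + 8) differ by 2, so the series converges when |t + 8|² · 2/3 < 1, i.e. |t + 8| < √(3/2). So R = √6/2.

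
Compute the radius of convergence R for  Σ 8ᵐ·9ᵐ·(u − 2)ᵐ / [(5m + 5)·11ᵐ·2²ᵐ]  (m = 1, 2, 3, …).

R = 11/18

Ratio test: |a_{m+1}/a_m| = [(5m + 5)/(5(m+1) + 5)] · 8·9/(11·4) → 18/11 as m → ∞.
Convergence for |u − 2| · 18/11 < 1, i.e. |u − 2| < 11/18. So R = 11/18.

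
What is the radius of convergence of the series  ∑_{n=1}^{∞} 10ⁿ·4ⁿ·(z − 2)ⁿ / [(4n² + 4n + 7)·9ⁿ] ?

Apply the ratio test: |a_{n+1}| / |a_n| = [(4n² + 4n + 7)/(4(n+1)² + 4(n+1) + 7)] · 10·4/9, which tends to 40/9 as n → ∞.
Thus R = 1/(40/9) = 9/40.

R = 9/40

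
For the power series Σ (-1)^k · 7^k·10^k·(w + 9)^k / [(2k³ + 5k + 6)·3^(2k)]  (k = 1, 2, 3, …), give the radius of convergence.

Ratio test: |a_{k+1}/a_k| = [(2k³ + 5k + 6)/(2(k+1)³ + 5(k+1) + 6)] · 7·10/9 → 70/9 as k → ∞.
The series converges when 70/9 · |w + 9| < 1, giving R = 9/70.

R = 9/70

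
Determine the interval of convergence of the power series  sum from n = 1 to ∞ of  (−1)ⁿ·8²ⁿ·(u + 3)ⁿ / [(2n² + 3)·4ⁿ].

Ratio test: |a_{n+1}/a_n| = [(2n² + 3)/(2(n+1)² + 3)] · 64/4 → 16 as n → ∞.
The series converges when 16 · |u + 3| < 1, giving R = 1/16.
At u = -47/16: the series is dominated by a constant times Σ 1/n², which converges (p = 2 > 1).
Endpoint u = -49/16: the series is dominated by a constant times Σ 1/n², which converges (p = 2 > 1).

[-49/16, -47/16]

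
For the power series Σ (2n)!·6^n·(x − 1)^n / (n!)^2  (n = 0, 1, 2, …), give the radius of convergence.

The ratio of consecutive coefficients is (2n+1)·(2n+2)/(n+1)² · 6 → 24.
Thus R = 1/(24) = 1/24.

R = 1/24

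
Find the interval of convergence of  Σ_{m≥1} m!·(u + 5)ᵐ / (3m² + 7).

By the ratio test, |a_{m+1}/a_m| = (m+1) · (3m² + 7)/(3(m+1)² + 7) → ∞.
The terms grow without bound for any (u + 5) ≠ 0, so R = 0 (convergence only at u = -5).

{-5}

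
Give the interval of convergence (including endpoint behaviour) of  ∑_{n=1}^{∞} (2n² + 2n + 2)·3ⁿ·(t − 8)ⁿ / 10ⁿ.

By the ratio test, |a_{n+1}/a_n| = [(2(n+1)² + 2(n+1) + 2)/(2n² + 2n + 2)] · 3/10 → 3/10.
Hence the series converges for |t − 8| < 1/(3/10) = 10/3, so the radius of convergence is 10/3.
Endpoint t = 34/3: the terms have absolute value of order n², which does not tend to 0, so the series diverges by the divergence test.
When t = 14/3, the n-th term does not approach 0; divergence by the term test.

(14/3, 34/3)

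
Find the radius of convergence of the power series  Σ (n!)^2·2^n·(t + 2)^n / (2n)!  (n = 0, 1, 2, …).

R = 2

The ratio of consecutive coefficients is (n+1)²/[(2n+1)·(2n+2)] · 2 → 1/2.
The series converges when 1/2 · |t + 2| < 1, giving R = 2.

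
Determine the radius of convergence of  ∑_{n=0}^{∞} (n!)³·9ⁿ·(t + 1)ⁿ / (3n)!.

Ratio test: |a_{n+1}/a_n| = (n+1)³/[(3n+1)·(3n+2)·(3n+3)] · 9 → 1/3 as n → ∞.
The series converges when 1/3 · |t + 1| < 1, giving R = 3.

R = 3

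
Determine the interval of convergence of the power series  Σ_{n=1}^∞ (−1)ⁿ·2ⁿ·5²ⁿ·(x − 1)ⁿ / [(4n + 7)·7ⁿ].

By the ratio test, |a_{n+1}/a_n| = [(4n + 7)/(4(n+1) + 7)] · 2·25/7 → 50/7.
Thus R = 1/(50/7) = 7/50.
At x = 57/50: the terms alternate in sign and decrease monotonically to 0 in absolute value (size ~ c/n), so the alternating series test gives convergence.
Check x = 43/50: the terms behave like c/n; limit comparison with the harmonic series gives divergence.

(43/50, 57/50]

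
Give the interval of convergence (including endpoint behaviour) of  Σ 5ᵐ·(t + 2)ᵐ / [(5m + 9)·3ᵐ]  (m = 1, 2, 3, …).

Apply the ratio test: |a_{m+1}| / |a_m| = [(5m + 9)/(5(m+1) + 9)] · 5/3, which tends to 5/3 as m → ∞.
Hence the series converges for |t + 2| < 1/(5/3) = 3/5, so the radius of convergence is 3/5.
When t = -7/5, the terms behave like c/m; limit comparison with the harmonic series gives divergence.
Endpoint t = -13/5: an alternating series whose terms decrease to 0 in absolute value, so it converges by the Leibniz criterion.

[-13/5, -7/5)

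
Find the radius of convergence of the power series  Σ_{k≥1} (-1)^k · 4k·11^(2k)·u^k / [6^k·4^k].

Ratio test: |a_{k+1}/a_k| = [4(k+1)/4k] · 121/(6·4) → 121/24 as k → ∞.
Hence the series converges for |u| < 1/(121/24) = 24/121, so the radius of convergence is 24/121.

R = 24/121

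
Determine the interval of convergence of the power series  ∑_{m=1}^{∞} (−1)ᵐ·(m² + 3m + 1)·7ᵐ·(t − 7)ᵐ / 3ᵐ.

(46/7, 52/7)

By the ratio test, |a_{m+1}/a_m| = [((m+1)² + 3(m+1) + 1)/(m² + 3m + 1)] · 7/3 → 7/3.
Thus R = 1/(7/3) = 3/7.
Check t = 52/7: the m-th term does not approach 0; divergence by the term test.
At t = 46/7: the terms have absolute value of order m², which does not tend to 0, so the series diverges by the divergence test.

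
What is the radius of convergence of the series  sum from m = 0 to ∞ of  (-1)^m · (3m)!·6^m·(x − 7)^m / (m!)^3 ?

By the ratio test, |a_{m+1}/a_m| = (3m+1)·(3m+2)·(3m+3)/(m+1)³ · 6 → 162.
Thus R = 1/(162) = 1/162.

R = 1/162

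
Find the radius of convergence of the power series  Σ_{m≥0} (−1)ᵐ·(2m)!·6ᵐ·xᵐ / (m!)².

By the ratio test, |a_{m+1}/a_m| = (2m+1)·(2m+2)/(m+1)² · 6 → 24.
Hence the series converges for |x| < 1/(24) = 1/24, so the radius of convergence is 1/24.

R = 1/24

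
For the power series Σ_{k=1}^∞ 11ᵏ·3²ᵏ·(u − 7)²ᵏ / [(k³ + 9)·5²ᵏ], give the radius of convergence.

By the ratio test, |a_{k+1}/a_k| = [(k³ + 9)/((k+1)³ + 9)] · 11·9/25 → 99/25.
Writing y = (u − 7)², the series in y has radius 25/99, so |u − 7| < √(25/99) and R = 5√11/33.

R = 5√11/33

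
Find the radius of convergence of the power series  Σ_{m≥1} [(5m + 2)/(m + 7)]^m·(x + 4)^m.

Root test: |a_m|^(1/m) = (5m + 2)/(m + 7) → 5.
The series converges when 5 · |x + 4| < 1, giving R = 1/5.

R = 1/5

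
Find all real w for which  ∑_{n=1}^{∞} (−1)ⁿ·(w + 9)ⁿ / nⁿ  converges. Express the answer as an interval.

(−∞, ∞)

Root test: |a_n|^(1/n) = 1/n → 0.
Since the n-th root of |a_n| tends to 0, the series converges for all real w; R = ∞.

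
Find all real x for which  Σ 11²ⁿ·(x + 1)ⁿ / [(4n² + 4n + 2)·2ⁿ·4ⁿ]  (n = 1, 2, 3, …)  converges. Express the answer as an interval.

[-129/121, -113/121]

Ratio test: |a_{n+1}/a_n| = [(4n² + 4n + 2)/(4(n+1)² + 4(n+1) + 2)] · 121/(2·4) → 121/8 as n → ∞.
Hence the series converges for |x + 1| < 1/(121/8) = 8/121, so the radius of convergence is 8/121.
Endpoint x = -113/121: the terms are on the order of 1/n², so the series converges absolutely by comparison with the p-series (p = 2 > 1).
Check x = -129/121: the series is dominated by a constant times Σ 1/n², which converges (p = 2 > 1).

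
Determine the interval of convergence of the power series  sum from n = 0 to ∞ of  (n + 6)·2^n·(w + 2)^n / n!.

(−∞, ∞)

By the ratio test, |a_{n+1}/a_n| = ((n+1) + 6)/(n + 6) · 2 · 1/(n+1) → 0.
The limit is 0, so the series converges for all w; R = ∞.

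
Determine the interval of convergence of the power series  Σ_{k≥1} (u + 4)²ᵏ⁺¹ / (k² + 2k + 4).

By the ratio test, |a_{k+1}/a_k| = (k² + 2k + 4)/((k+1)² + 2(k+1) + 4) → 1.
Writing y = (u + 4)², the series in y has radius 1, so |u + 4| < √(1) = 1 and R = 1.
When u = -3, absolute convergence follows by limit comparison with Σ 1/k².
When u = -5, the series is dominated by a constant times Σ 1/k², which converges (p = 2 > 1).

[-5, -3]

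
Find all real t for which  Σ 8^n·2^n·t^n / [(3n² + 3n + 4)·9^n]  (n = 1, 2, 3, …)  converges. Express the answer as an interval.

Ratio test: |a_{n+1}/a_n| = [(3n² + 3n + 4)/(3(n+1)² + 3(n+1) + 4)] · 8·2/9 → 16/9 as n → ∞.
Hence the series converges for |t| < 1/(16/9) = 9/16, so the radius of convergence is 9/16.
When t = 9/16, the terms are on the order of 1/n², so the series converges absolutely by comparison with the p-series (p = 2 > 1).
Check t = -9/16: the terms are on the order of 1/n², so the series converges absolutely by comparison with the p-series (p = 2 > 1).

[-9/16, 9/16]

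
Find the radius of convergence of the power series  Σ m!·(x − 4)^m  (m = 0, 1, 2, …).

R = 0

The ratio of consecutive coefficients is (m+1) → ∞.
Since the ratio → ∞, the series diverges for every x ≠ 4, and R = 0.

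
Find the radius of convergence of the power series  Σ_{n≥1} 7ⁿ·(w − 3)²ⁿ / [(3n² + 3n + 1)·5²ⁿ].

Apply the ratio test: |a_{n+1}| / |a_n| = [(3n² + 3n + 1)/(3(n+1)² + 3(n+1) + 1)] · 7/25, which tends to 7/25 as n → ∞.
Since the exponent of (w − 3) increases by 2 each term, convergence requires |w − 3|² < 25/7, hence R = 5√7/7.

R = 5√7/7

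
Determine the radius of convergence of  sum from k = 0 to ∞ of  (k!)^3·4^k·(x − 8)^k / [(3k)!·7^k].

R = 189/4

The ratio of consecutive coefficients is (k+1)³/[(3k+1)·(3k+2)·(3k+3)] · 4/7 → 4/189.
Thus R = 1/(4/189) = 189/4.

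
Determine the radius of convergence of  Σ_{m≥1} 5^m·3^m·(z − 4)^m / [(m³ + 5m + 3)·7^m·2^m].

Ratio test: |a_{m+1}/a_m| = [(m³ + 5m + 3)/((m+1)³ + 5(m+1) + 3)] · 5·3/(7·2) → 15/14 as m → ∞.
Thus R = 1/(15/14) = 14/15.

R = 14/15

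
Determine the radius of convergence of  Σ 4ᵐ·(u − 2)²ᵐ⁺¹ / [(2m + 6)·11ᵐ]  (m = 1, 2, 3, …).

By the ratio test, |a_{m+1}/a_m| = [(2m + 6)/(2(m+1) + 6)] · 4/11 → 4/11.
Since the exponent of (u − 2) increases by 2 each term, convergence requires |u − 2|² < 11/4, hence R = √11/2.

R = √11/2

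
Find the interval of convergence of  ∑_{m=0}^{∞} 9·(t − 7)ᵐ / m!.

Apply the ratio test: |a_{m+1}| / |a_m| = 9/9 · 1/(m+1), which tends to 0 as m → ∞.
The limit is 0, so the series converges for all t; R = ∞.

(−∞, ∞)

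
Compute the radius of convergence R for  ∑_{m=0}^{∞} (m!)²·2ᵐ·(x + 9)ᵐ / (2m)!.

R = 2

The ratio of consecutive coefficients is (m+1)²/[(2m+1)·(2m+2)] · 2 → 1/2.
The series converges when 1/2 · |x + 9| < 1, giving R = 2.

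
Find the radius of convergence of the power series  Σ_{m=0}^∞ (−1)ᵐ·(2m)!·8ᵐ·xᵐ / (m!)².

R = 1/32

By the ratio test, |a_{m+1}/a_m| = (2m+1)·(2m+2)/(m+1)² · 8 → 32.
Convergence for |x| · 32 < 1, i.e. |x| < 1/32. So R = 1/32.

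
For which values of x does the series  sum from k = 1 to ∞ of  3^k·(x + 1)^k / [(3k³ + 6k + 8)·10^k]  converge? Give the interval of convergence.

The ratio of consecutive coefficients is [(3k³ + 6k + 8)/(3(k+1)³ + 6(k+1) + 8)] · 3/10 → 3/10.
Thus R = 1/(3/10) = 10/3.
Check x = 7/3: the series is dominated by a constant times Σ 1/k³, which converges (p = 3 > 1).
At x = -13/3: absolute convergence follows by limit comparison with Σ 1/k³.

[-13/3, 7/3]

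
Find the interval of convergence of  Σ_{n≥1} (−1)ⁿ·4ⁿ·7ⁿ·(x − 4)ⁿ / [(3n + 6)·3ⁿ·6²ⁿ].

(1/7, 55/7]

Apply the ratio test: |a_{n+1}| / |a_n| = [(3n + 6)/(3(n+1) + 6)] · 4·7/(3·36), which tends to 7/27 as n → ∞.
Thus R = 1/(7/27) = 27/7.
Endpoint x = 55/7: convergence follows from the alternating series test (terms decrease monotonically to 0).
At x = 1/7: the terms are asymptotic to a nonzero constant times 1/n, so the series diverges by limit comparison with Σ 1/n.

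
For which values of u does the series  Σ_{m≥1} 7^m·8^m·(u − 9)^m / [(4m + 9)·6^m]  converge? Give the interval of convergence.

Ratio test: |a_{m+1}/a_m| = [(4m + 9)/(4(m+1) + 9)] · 7·8/6 → 28/3 as m → ∞.
The series converges when 28/3 · |u − 9| < 1, giving R = 3/28.
Check u = 255/28: comparison with the harmonic series Σ 1/m shows the series diverges.
When u = 249/28, an alternating series whose terms decrease to 0 in absolute value, so it converges by the Leibniz criterion.

[249/28, 255/28)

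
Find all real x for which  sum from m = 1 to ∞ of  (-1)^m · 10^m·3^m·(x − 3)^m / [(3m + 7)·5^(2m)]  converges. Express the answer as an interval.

By the ratio test, |a_{m+1}/a_m| = [(3m + 7)/(3(m+1) + 7)] · 10·3/25 → 6/5.
Hence the series converges for |x − 3| < 1/(6/5) = 5/6, so the radius of convergence is 5/6.
At x = 23/6: convergence follows from the alternating series test (terms decrease monotonically to 0).
When x = 13/6, the terms behave like c/m; limit comparison with the harmonic series gives divergence.

(13/6, 23/6]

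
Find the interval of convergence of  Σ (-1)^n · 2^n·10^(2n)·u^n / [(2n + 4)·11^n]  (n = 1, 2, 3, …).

(-11/200, 11/200]

By the ratio test, |a_{n+1}/a_n| = [(2n + 4)/(2(n+1) + 4)] · 2·100/11 → 200/11.
Thus R = 1/(200/11) = 11/200.
Check u = 11/200: an alternating series whose terms decrease to 0 in absolute value, so it converges by the Leibniz criterion.
Endpoint u = -11/200: the terms behave like c/n; limit comparison with the harmonic series gives divergence.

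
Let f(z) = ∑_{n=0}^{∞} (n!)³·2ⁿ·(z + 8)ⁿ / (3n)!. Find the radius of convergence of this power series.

Ratio test: |a_{n+1}/a_n| = (n+1)³/[(3n+1)·(3n+2)·(3n+3)] · 2 → 2/27 as n → ∞.
The series converges when 2/27 · |z + 8| < 1, giving R = 27/2.

R = 27/2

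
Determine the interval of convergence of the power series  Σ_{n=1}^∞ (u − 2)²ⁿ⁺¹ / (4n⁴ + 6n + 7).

[1, 3]

Apply the ratio test: |a_{n+1}| / |a_n| = (4n⁴ + 6n + 7)/(4(n+1)⁴ + 6(n+1) + 7), which tends to 1 as n → ∞.
Writing y = (u − 2)², the series in y has radius 1, so |u − 2| < √(1) = 1 and R = 1.
Endpoint u = 3: absolute convergence follows by limit comparison with Σ 1/n⁴.
Check u = 1: absolute convergence follows by limit comparison with Σ 1/n⁴.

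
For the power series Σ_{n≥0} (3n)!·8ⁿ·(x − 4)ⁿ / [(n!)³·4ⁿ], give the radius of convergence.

R = 1/54

Ratio test: |a_{n+1}/a_n| = (3n+1)·(3n+2)·(3n+3)/(n+1)³ · 8/4 → 54 as n → ∞.
The series converges when 54 · |x − 4| < 1, giving R = 1/54.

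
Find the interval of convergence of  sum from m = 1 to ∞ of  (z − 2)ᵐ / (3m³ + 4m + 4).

The ratio of consecutive coefficients is (3m³ + 4m + 4)/(3(m+1)³ + 4(m+1) + 4) → 1.
So the series converges when |z − 2| < 1 and diverges when |z − 2| > 1; R = 1.
Endpoint z = 3: the series is dominated by a constant times Σ 1/m³, which converges (p = 3 > 1).
Endpoint z = 1: the series is dominated by a constant times Σ 1/m³, which converges (p = 3 > 1).

[1, 3]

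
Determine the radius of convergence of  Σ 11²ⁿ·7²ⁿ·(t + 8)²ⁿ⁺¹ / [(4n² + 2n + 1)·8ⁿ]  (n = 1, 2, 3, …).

The ratio of consecutive coefficients is [(4n² + 2n + 1)/(4(n+1)² + 2(n+1) + 1)] · 121·49/8 → 5929/8.
Writing y = (t + 8)², the series in y has radius 8/5929, so |t + 8| < √(8/5929) and R = 2√2/77.

R = 2√2/77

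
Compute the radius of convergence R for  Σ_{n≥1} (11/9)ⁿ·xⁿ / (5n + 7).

The ratio of consecutive coefficients is [(5n + 7)/(5(n+1) + 7)] · 11/9 → 11/9.
Convergence for |x| · 11/9 < 1, i.e. |x| < 9/11. So R = 9/11.

R = 9/11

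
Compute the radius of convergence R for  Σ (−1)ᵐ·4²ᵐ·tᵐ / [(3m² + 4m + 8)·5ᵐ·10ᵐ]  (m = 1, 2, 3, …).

R = 25/8

Ratio test: |a_{m+1}/a_m| = [(3m² + 4m + 8)/(3(m+1)² + 4(m+1) + 8)] · 16/(5·10) → 8/25 as m → ∞.
The series converges when 8/25 · |t| < 1, giving R = 25/8.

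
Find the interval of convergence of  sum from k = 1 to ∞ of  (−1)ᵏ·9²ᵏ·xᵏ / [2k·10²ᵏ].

Apply the ratio test: |a_{k+1}| / |a_k| = [2k/2(k+1)] · 81/100, which tends to 81/100 as k → ∞.
Convergence for |x| · 81/100 < 1, i.e. |x| < 100/81. So R = 100/81.
When x = 100/81, an alternating series whose terms decrease to 0 in absolute value, so it converges by the Leibniz criterion.
Check x = -100/81: the terms are asymptotic to a nonzero constant times 1/k, so the series diverges by limit comparison with Σ 1/k.

(-100/81, 100/81]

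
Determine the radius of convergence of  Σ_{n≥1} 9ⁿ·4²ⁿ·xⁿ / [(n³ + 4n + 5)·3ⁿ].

Apply the ratio test: |a_{n+1}| / |a_n| = [(n³ + 4n + 5)/((n+1)³ + 4(n+1) + 5)] · 9·16/3, which tends to 48 as n → ∞.
The series converges when 48 · |x| < 1, giving R = 1/48.

R = 1/48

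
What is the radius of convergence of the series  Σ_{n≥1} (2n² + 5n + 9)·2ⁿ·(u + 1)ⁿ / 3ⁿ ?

By the ratio test, |a_{n+1}/a_n| = [(2(n+1)² + 5(n+1) + 9)/(2n² + 5n + 9)] · 2/3 → 2/3.
Convergence for |u + 1| · 2/3 < 1, i.e. |u + 1| < 3/2. So R = 3/2.

R = 3/2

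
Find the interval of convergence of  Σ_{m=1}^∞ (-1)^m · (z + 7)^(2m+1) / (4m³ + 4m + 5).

[-8, -6]

The ratio of consecutive coefficients is (4m³ + 4m + 5)/(4(m+1)³ + 4(m+1) + 5) → 1.
Successive powers of (z + 7) differ by 2, so the series converges when |z + 7|² · 1 < 1, i.e. |z + 7| < √(1) = 1. So R = 1.
Endpoint z = -6: the terms are on the order of 1/m³, so the series converges absolutely by comparison with the p-series (p = 3 > 1).
At z = -8: the terms are on the order of 1/m³, so the series converges absolutely by comparison with the p-series (p = 3 > 1).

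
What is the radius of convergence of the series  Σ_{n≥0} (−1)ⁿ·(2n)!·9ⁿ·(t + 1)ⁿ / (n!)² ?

By the ratio test, |a_{n+1}/a_n| = (2n+1)·(2n+2)/(n+1)² · 9 → 36.
Convergence for |t + 1| · 36 < 1, i.e. |t + 1| < 1/36. So R = 1/36.

R = 1/36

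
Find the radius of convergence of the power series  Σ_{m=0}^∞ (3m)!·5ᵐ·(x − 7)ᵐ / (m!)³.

R = 1/135

Apply the ratio test: |a_{m+1}| / |a_m| = (3m+1)·(3m+2)·(3m+3)/(m+1)³ · 5, which tends to 135 as m → ∞.
Thus R = 1/(135) = 1/135.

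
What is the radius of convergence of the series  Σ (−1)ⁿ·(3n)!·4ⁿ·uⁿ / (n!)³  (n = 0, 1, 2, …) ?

The ratio of consecutive coefficients is (3n+1)·(3n+2)·(3n+3)/(n+1)³ · 4 → 108.
The series converges when 108 · |u| < 1, giving R = 1/108.

R = 1/108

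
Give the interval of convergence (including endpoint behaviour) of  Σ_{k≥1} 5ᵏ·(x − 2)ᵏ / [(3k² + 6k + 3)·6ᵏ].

[4/5, 16/5]

Apply the ratio test: |a_{k+1}| / |a_k| = [(3k² + 6k + 3)/(3(k+1)² + 6(k+1) + 3)] · 5/6, which tends to 5/6 as k → ∞.
Convergence for |x − 2| · 5/6 < 1, i.e. |x − 2| < 6/5. So R = 6/5.
Endpoint x = 16/5: the terms are on the order of 1/k², so the series converges absolutely by comparison with the p-series (p = 2 > 1).
Check x = 4/5: absolute convergence follows by limit comparison with Σ 1/k².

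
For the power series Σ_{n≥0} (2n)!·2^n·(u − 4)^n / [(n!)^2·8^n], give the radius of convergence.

R = 1

By the ratio test, |a_{n+1}/a_n| = (2n+1)·(2n+2)/(n+1)² · 2/8 → 1.
Hence R = 1.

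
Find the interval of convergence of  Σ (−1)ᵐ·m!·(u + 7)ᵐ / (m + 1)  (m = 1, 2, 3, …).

{-7}

The ratio of consecutive coefficients is (m+1) · (m + 1)/((m+1) + 1) → ∞.
Since the ratio → ∞, the series diverges for every u ≠ -7, and R = 0.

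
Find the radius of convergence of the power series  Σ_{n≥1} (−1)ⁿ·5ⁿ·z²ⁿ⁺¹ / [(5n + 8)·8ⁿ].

R = 2√10/5

Ratio test: |a_{n+1}/a_n| = [(5n + 8)/(5(n+1) + 8)] · 5/8 → 5/8 as n → ∞.
Writing y = z², the series in y has radius 8/5, so |z| < √(8/5) and R = 2√10/5.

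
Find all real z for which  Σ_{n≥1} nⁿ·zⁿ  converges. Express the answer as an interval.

By the Cauchy root test, |a_n|^(1/n) = n → ∞.
The root grows without bound, so R = 0 (convergence only at z = 0).

{0}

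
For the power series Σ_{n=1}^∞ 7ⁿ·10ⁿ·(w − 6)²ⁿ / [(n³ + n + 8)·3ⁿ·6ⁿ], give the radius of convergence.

R = 3√35/35

The ratio of consecutive coefficients is [(n³ + n + 8)/((n+1)³ + (n+1) + 8)] · 7·10/(3·6) → 35/9.
Writing y = (w − 6)², the series in y has radius 9/35, so |w − 6| < √(9/35) and R = 3√35/35.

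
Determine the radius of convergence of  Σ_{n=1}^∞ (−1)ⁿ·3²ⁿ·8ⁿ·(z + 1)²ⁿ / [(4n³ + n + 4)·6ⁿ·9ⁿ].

R = √3/2

Apply the ratio test: |a_{n+1}| / |a_n| = [(4n³ + n + 4)/(4(n+1)³ + (n+1) + 4)] · 9·8/(6·9), which tends to 4/3 as n → ∞.
Since the exponent of (z + 1) increases by 2 each term, convergence requires |z + 1|² < 3/4, hence R = √3/2.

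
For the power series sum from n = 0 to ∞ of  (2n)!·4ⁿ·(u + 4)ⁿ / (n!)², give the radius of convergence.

Apply the ratio test: |a_{n+1}| / |a_n| = (2n+1)·(2n+2)/(n+1)² · 4, which tends to 16 as n → ∞.
The series converges when 16 · |u + 4| < 1, giving R = 1/16.

R = 1/16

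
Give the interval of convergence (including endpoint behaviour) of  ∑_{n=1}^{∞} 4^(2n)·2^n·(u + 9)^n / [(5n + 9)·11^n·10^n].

Apply the ratio test: |a_{n+1}| / |a_n| = [(5n + 9)/(5(n+1) + 9)] · 16·2/(11·10), which tends to 16/55 as n → ∞.
Hence the series converges for |u + 9| < 1/(16/55) = 55/16, so the radius of convergence is 55/16.
At u = -89/16: comparison with the harmonic series Σ 1/n shows the series diverges.
When u = -199/16, an alternating series whose terms decrease to 0 in absolute value, so it converges by the Leibniz criterion.

[-199/16, -89/16)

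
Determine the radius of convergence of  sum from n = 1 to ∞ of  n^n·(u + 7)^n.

R = 0

By the Cauchy root test, |a_n|^(1/n) = n → ∞.
Since the n-th root of |a_n| is unbounded, the series converges only at u = -7; R = 0.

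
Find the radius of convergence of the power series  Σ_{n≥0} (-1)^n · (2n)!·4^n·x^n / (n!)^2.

R = 1/16

The ratio of consecutive coefficients is (2n+1)·(2n+2)/(n+1)² · 4 → 16.
Hence the series converges for |x| < 1/(16) = 1/16, so the radius of convergence is 1/16.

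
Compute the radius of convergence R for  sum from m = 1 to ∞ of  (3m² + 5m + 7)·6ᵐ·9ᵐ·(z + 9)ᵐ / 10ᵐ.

The ratio of consecutive coefficients is [(3(m+1)² + 5(m+1) + 7)/(3m² + 5m + 7)] · 6·9/10 → 27/5.
Convergence for |z + 9| · 27/5 < 1, i.e. |z + 9| < 5/27. So R = 5/27.

R = 5/27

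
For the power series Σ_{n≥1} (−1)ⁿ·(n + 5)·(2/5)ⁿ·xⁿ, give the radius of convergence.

Ratio test: |a_{n+1}/a_n| = [((n+1) + 5)/(n + 5)] · 2/5 → 2/5 as n → ∞.
Thus R = 1/(2/5) = 5/2.

R = 5/2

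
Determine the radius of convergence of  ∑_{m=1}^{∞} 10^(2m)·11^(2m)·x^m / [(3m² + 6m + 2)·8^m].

By the ratio test, |a_{m+1}/a_m| = [(3m² + 6m + 2)/(3(m+1)² + 6(m+1) + 2)] · 100·121/8 → 3025/2.
Thus R = 1/(3025/2) = 2/3025.

R = 2/3025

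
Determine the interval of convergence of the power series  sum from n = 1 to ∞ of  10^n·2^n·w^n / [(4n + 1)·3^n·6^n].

The ratio of consecutive coefficients is [(4n + 1)/(4(n+1) + 1)] · 10·2/(3·6) → 10/9.
The series converges when 10/9 · |w| < 1, giving R = 9/10.
When w = 9/10, the terms are asymptotic to a nonzero constant times 1/n, so the series diverges by limit comparison with Σ 1/n.
Check w = -9/10: convergence follows from the alternating series test (terms decrease monotonically to 0).

[-9/10, 9/10)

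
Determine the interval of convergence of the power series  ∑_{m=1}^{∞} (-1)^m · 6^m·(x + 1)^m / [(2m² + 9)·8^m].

[-7/3, 1/3]

Ratio test: |a_{m+1}/a_m| = [(2m² + 9)/(2(m+1)² + 9)] · 6/8 → 3/4 as m → ∞.
The series converges when 3/4 · |x + 1| < 1, giving R = 4/3.
Endpoint x = 1/3: the terms are on the order of 1/m², so the series converges absolutely by comparison with the p-series (p = 2 > 1).
When x = -7/3, the series is dominated by a constant times Σ 1/m², which converges (p = 2 > 1).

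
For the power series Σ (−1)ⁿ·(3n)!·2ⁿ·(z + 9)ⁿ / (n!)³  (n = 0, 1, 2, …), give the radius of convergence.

R = 1/54

By the ratio test, |a_{n+1}/a_n| = (3n+1)·(3n+2)·(3n+3)/(n+1)³ · 2 → 54.
Convergence for |z + 9| · 54 < 1, i.e. |z + 9| < 1/54. So R = 1/54.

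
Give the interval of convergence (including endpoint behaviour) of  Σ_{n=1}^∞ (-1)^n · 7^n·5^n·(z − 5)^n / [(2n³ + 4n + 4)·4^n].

[171/35, 179/35]

By the ratio test, |a_{n+1}/a_n| = [(2n³ + 4n + 4)/(2(n+1)³ + 4(n+1) + 4)] · 7·5/4 → 35/4.
The series converges when 35/4 · |z − 5| < 1, giving R = 4/35.
Check z = 179/35: the terms are on the order of 1/n³, so the series converges absolutely by comparison with the p-series (p = 3 > 1).
Check z = 171/35: the series is dominated by a constant times Σ 1/n³, which converges (p = 3 > 1).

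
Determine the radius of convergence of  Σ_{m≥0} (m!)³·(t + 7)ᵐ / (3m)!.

R = 27

Ratio test: |a_{m+1}/a_m| = (m+1)³/[(3m+1)·(3m+2)·(3m+3)] → 1/27 as m → ∞.
Hence the series converges for |t + 7| < 1/(1/27) = 27, so the radius of convergence is 27.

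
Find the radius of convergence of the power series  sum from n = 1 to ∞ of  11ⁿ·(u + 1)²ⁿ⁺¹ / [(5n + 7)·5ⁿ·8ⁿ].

R = 2√110/11

By the ratio test, |a_{n+1}/a_n| = [(5n + 7)/(5(n+1) + 7)] · 11/(5·8) → 11/40.
Since the exponent of (u + 1) increases by 2 each term, convergence requires |u + 1|² < 40/11, hence R = 2√110/11.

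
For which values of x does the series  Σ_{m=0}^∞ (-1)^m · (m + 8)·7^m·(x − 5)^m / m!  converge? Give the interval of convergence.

(−∞, ∞)

By the ratio test, |a_{m+1}/a_m| = ((m+1) + 8)/(m + 8) · 7 · 1/(m+1) → 0.
Since the limit is 0 < 1 for every x, the series converges on all of ℝ and R = ∞.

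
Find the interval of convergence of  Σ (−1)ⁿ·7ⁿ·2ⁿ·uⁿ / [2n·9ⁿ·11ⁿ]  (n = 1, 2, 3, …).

(-99/14, 99/14]

Ratio test: |a_{n+1}/a_n| = [2n/2(n+1)] · 7·2/(9·11) → 14/99 as n → ∞.
The series converges when 14/99 · |u| < 1, giving R = 99/14.
Endpoint u = 99/14: convergence follows from the alternating series test (terms decrease monotonically to 0).
When u = -99/14, the terms behave like c/n; limit comparison with the harmonic series gives divergence.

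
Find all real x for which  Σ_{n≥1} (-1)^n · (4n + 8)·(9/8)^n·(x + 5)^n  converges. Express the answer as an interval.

The ratio of consecutive coefficients is [(4(n+1) + 8)/(4n + 8)] · 9/8 → 9/8.
Hence the series converges for |x + 5| < 1/(9/8) = 8/9, so the radius of convergence is 8/9.
Check x = -37/9: the n-th term does not approach 0; divergence by the term test.
When x = -53/9, the terms do not tend to 0, so the series diverges.

(-53/9, -37/9)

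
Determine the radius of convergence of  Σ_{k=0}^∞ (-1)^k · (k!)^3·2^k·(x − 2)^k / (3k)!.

Ratio test: |a_{k+1}/a_k| = (k+1)³/[(3k+1)·(3k+2)·(3k+3)] · 2 → 2/27 as k → ∞.
Hence the series converges for |x − 2| < 1/(2/27) = 27/2, so the radius of convergence is 27/2.

R = 27/2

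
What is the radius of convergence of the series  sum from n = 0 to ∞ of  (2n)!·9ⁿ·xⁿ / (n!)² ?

R = 1/36

By the ratio test, |a_{n+1}/a_n| = (2n+1)·(2n+2)/(n+1)² · 9 → 36.
Hence the series converges for |x| < 1/(36) = 1/36, so the radius of convergence is 1/36.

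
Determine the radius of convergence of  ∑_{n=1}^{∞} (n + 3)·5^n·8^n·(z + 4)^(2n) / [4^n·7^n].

By the ratio test, |a_{n+1}/a_n| = [((n+1) + 3)/(n + 3)] · 5·8/(4·7) → 10/7.
Writing y = (z + 4)², the series in y has radius 7/10, so |z + 4| < √(7/10) and R = √70/10.

R = √70/10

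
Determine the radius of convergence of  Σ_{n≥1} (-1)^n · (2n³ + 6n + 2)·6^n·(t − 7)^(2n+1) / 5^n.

R = √30/6

The ratio of consecutive coefficients is [(2(n+1)³ + 6(n+1) + 2)/(2n³ + 6n + 2)] · 6/5 → 6/5.
Successive powers of (t − 7) differ by 2, so the series converges when |t − 7|² · 6/5 < 1, i.e. |t − 7| < √(5/6). So R = √30/6.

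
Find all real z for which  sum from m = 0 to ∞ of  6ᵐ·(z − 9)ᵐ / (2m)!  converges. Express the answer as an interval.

By the ratio test, |a_{m+1}/a_m| = 6 · 1/[(2m+1)·(2m+2)] → 0.
Since the limit is 0 < 1 for every z, the series converges on all of ℝ and R = ∞.

(−∞, ∞)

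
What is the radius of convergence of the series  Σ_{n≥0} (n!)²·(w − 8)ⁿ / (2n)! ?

Apply the ratio test: |a_{n+1}| / |a_n| = (n+1)²/[(2n+1)·(2n+2)], which tends to 1/4 as n → ∞.
The series converges when 1/4 · |w − 8| < 1, giving R = 4.

R = 4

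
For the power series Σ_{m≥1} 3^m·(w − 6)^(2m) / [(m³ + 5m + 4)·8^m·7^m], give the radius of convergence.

R = 2√42/3

Apply the ratio test: |a_{m+1}| / |a_m| = [(m³ + 5m + 4)/((m+1)³ + 5(m+1) + 4)] · 3/(8·7), which tends to 3/56 as m → ∞.
Successive powers of (w − 6) differ by 2, so the series converges when |w − 6|² · 3/56 < 1, i.e. |w − 6| < √(56/3). So R = 2√42/3.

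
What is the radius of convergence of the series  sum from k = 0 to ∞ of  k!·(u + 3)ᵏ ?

R = 0

Apply the ratio test: |a_{k+1}| / |a_k| = (k+1), which tends to ∞ as k → ∞.
The terms grow without bound for any (u + 3) ≠ 0, so R = 0 (convergence only at u = -3).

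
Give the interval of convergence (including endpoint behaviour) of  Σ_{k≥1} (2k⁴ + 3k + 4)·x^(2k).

(-1, 1)

The ratio of consecutive coefficients is (2(k+1)⁴ + 3(k+1) + 4)/(2k⁴ + 3k + 4) → 1.
Since the exponent of x increases by 2 each term, convergence requires |x|² < 1, hence R = 1.
When x = 1, the terms do not tend to 0, so the series diverges.
Check x = -1: the terms do not tend to 0, so the series diverges.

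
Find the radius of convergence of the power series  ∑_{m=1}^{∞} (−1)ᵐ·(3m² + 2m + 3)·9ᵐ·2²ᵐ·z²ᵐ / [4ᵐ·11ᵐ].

The ratio of consecutive coefficients is [(3(m+1)² + 2(m+1) + 3)/(3m² + 2m + 3)] · 9·4/(4·11) → 9/11.
Successive powers of z differ by 2, so the series converges when |z|² · 9/11 < 1, i.e. |z| < √(11/9). So R = √11/3.

R = √11/3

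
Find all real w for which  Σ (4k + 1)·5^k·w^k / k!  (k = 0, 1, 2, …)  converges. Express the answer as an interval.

(−∞, ∞)

Apply the ratio test: |a_{k+1}| / |a_k| = (4(k+1) + 1)/(4k + 1) · 5 · 1/(k+1), which tends to 0 as k → ∞.
The limit is 0, so the series converges for all w; R = ∞.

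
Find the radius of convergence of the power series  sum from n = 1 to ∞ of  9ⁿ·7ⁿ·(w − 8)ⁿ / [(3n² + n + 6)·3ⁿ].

R = 1/21

Ratio test: |a_{n+1}/a_n| = [(3n² + n + 6)/(3(n+1)² + (n+1) + 6)] · 9·7/3 → 21 as n → ∞.
Thus R = 1/(21) = 1/21.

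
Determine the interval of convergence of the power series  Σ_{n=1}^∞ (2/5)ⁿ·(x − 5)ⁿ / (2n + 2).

Apply the ratio test: |a_{n+1}| / |a_n| = [(2n + 2)/(2(n+1) + 2)] · 2/5, which tends to 2/5 as n → ∞.
Thus R = 1/(2/5) = 5/2.
Check x = 15/2: the terms are asymptotic to a nonzero constant times 1/n, so the series diverges by limit comparison with Σ 1/n.
Check x = 5/2: the terms alternate in sign and decrease monotonically to 0 in absolute value (size ~ c/n), so the alternating series test gives convergence.

[5/2, 15/2)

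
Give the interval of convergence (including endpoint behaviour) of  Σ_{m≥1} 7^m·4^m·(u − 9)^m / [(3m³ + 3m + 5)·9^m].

[243/28, 261/28]

Ratio test: |a_{m+1}/a_m| = [(3m³ + 3m + 5)/(3(m+1)³ + 3(m+1) + 5)] · 7·4/9 → 28/9 as m → ∞.
Convergence for |u − 9| · 28/9 < 1, i.e. |u − 9| < 9/28. So R = 9/28.
Endpoint u = 261/28: absolute convergence follows by limit comparison with Σ 1/m³.
At u = 243/28: the terms are on the order of 1/m³, so the series converges absolutely by comparison with the p-series (p = 3 > 1).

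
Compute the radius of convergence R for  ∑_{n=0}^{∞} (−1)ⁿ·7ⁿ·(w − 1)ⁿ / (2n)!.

The ratio of consecutive coefficients is 7 · 1/[(2n+1)·(2n+2)] → 0.
The ratio tends to 0 regardless of w, hence R = ∞.

R = ∞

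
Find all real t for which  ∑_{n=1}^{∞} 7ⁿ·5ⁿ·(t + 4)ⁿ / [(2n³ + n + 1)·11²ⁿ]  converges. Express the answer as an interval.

[-261/35, -19/35]

By the ratio test, |a_{n+1}/a_n| = [(2n³ + n + 1)/(2(n+1)³ + (n+1) + 1)] · 7·5/121 → 35/121.
Convergence for |t + 4| · 35/121 < 1, i.e. |t + 4| < 121/35. So R = 121/35.
At t = -19/35: the series is dominated by a constant times Σ 1/n³, which converges (p = 3 > 1).
When t = -261/35, the terms are on the order of 1/n³, so the series converges absolutely by comparison with the p-series (p = 3 > 1).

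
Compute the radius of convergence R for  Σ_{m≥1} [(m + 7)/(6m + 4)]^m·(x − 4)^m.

Applying the root test, |a_m|^(1/m) = (m + 7)/(6m + 4) → 1/6.
Convergence for |x − 4| · 1/6 < 1, i.e. |x − 4| < 6. So R = 6.

R = 6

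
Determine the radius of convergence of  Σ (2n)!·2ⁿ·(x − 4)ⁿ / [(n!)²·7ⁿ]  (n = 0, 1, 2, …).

Ratio test: |a_{n+1}/a_n| = (2n+1)·(2n+2)/(n+1)² · 2/7 → 8/7 as n → ∞.
The series converges when 8/7 · |x − 4| < 1, giving R = 7/8.

R = 7/8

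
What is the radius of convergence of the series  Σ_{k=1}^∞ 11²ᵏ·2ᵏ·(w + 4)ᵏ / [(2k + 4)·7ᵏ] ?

R = 7/242

Apply the ratio test: |a_{k+1}| / |a_k| = [(2k + 4)/(2(k+1) + 4)] · 121·2/7, which tends to 242/7 as k → ∞.
Hence the series converges for |w + 4| < 1/(242/7) = 7/242, so the radius of convergence is 7/242.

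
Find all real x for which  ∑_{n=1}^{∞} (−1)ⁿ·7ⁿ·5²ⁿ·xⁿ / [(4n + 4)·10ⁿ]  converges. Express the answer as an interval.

(-2/35, 2/35]

Ratio test: |a_{n+1}/a_n| = [(4n + 4)/(4(n+1) + 4)] · 7·25/10 → 35/2 as n → ∞.
Convergence for |x| · 35/2 < 1, i.e. |x| < 2/35. So R = 2/35.
When x = 2/35, an alternating series whose terms decrease to 0 in absolute value, so it converges by the Leibniz criterion.
Check x = -2/35: the terms are asymptotic to a nonzero constant times 1/n, so the series diverges by limit comparison with Σ 1/n.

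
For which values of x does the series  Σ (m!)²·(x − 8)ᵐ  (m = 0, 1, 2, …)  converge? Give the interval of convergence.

{8}

The ratio of consecutive coefficients is (m+1)² → ∞.
Since the ratio → ∞, the series diverges for every x ≠ 8, and R = 0.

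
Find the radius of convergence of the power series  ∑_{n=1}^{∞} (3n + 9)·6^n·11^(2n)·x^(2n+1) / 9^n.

Apply the ratio test: |a_{n+1}| / |a_n| = [(3(n+1) + 9)/(3n + 9)] · 6·121/9, which tends to 242/3 as n → ∞.
Writing y = x², the series in y has radius 3/242, so |x| < √(3/242) and R = √6/22.

R = √6/22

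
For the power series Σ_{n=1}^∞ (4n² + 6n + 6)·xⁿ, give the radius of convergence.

The ratio of consecutive coefficients is (4(n+1)² + 6(n+1) + 6)/(4n² + 6n + 6) → 1.
Convergence for |x| < 1, so R = 1.

R = 1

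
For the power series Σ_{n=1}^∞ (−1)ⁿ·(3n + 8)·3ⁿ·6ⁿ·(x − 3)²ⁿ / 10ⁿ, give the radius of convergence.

Ratio test: |a_{n+1}/a_n| = [(3(n+1) + 8)/(3n + 8)] · 3·6/10 → 9/5 as n → ∞.
Successive powers of (x − 3) differ by 2, so the series converges when |x − 3|² · 9/5 < 1, i.e. |x − 3| < √(5/9). So R = √5/3.

R = √5/3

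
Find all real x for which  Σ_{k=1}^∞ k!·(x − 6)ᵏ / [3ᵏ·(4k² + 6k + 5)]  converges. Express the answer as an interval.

By the ratio test, |a_{k+1}/a_k| = (k+1) · 1/3 · (4k² + 6k + 5)/(4(k+1)² + 6(k+1) + 5) → ∞.
Since the ratio → ∞, the series diverges for every x ≠ 6, and R = 0.

{6}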